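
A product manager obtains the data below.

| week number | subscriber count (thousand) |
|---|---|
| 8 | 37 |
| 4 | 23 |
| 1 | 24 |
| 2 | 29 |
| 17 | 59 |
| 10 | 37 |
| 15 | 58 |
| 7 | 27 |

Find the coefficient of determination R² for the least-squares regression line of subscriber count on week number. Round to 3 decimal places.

0.882

n = 8, Σx = 64, Σy = 294, Σxy = 2902, Σx² = 748, Σy² = 12258
Sxx = Σx² − (Σx)²/n = 748 − 512 = 236
Sxy = Σxy − (Σx)(Σy)/n = 2902 − 2352 = 550
Syy = Σy² − (Σy)²/n = 12258 − 10804.5 = 1453.5
R² = Sxy²/(Sxx·Syy) = (550)²/(236·1453.5) = 0.881857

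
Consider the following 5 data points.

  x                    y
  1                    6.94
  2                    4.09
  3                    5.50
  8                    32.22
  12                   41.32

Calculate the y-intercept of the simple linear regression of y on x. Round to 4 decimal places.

-0.9682

n = 5, Σx = 26, Σy = 90.07, Σxy = 785.22, Σx² = 222
Sxx = Σx² − (Σx)²/n = 222 − 135.2 = 86.8
Sxy = Σxy − (Σx)(Σy)/n = 785.22 − 468.364 = 316.856
b = Sxy/Sxx = 316.856/86.8 = 3.650415
a = ȳ − b·x̄ = 18.014 − 3.650415·5.2 = -0.968157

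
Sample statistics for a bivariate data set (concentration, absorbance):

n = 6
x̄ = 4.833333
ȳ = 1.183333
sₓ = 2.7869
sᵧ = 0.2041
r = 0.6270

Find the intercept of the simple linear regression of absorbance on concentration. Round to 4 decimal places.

0.9614

b = r · sᵧ/sₓ = 0.627 · 0.2041/2.7869 = 0.045919
a = ȳ − b·x̄ = 1.183333 − 0.045919·4.833333 = 0.961393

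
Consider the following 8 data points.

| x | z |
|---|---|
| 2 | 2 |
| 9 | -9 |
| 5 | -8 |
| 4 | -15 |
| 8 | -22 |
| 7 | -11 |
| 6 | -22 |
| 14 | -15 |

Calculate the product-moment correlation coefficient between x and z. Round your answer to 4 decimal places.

n = 8, Σx = 55, Σy = -100, Σxy = -772, Σx² = 471, Σy² = 1688
Sxx = Σx² − (Σx)²/n = 471 − 378.125 = 92.875
Sxy = Σxy − (Σx)(Σy)/n = -772 − (-687.5) = -84.5
Syy = Σy² − (Σy)²/n = 1688 − 1250 = 438
r = Sxy/√(Sxx·Syy) = -84.5/√(40679.25) = -84.5/201.690976 = -0.418958

-0.4190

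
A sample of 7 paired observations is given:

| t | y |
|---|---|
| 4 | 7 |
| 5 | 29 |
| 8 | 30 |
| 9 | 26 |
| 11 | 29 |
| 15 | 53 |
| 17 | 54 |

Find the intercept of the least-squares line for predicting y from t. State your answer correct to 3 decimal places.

n = 7, Σx = 69, Σy = 228, Σxy = 2679, Σx² = 821
Sxx = Σx² − (Σx)²/n = 821 − 680.142857 = 140.857143
Sxy = Σxy − (Σx)(Σy)/n = 2679 − 2247.428571 = 431.571429
b = Sxy/Sxx = 431.571429/140.857143 = 3.063895
a = ȳ − b·x̄ = 32.571429 − 3.063895·9.857143 = 2.370183

2.370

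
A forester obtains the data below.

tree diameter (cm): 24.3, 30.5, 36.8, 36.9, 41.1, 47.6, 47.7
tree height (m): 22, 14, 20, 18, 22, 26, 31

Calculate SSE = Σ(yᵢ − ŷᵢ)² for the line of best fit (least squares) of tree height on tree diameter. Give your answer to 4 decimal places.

97.2087

n = 7, Σx = 264.9, Σy = 153, Σxy = 5982.3, Σx² = 10466.85, Σy² = 3525
Sxx = Σx² − (Σx)²/n = 10466.85 − 10024.572857 = 442.277143
Sxy = Σxy − (Σx)(Σy)/n = 5982.3 − 5789.957143 = 192.342857
Syy = Σy² − (Σy)²/n = 3525 − 3344.142857 = 180.857143
b = Sxy/Sxx = 192.342857/442.277143 = 0.434892
SSE = Syy − b·Sxy = 180.857143 − 0.434892·192.342857 = 97.208744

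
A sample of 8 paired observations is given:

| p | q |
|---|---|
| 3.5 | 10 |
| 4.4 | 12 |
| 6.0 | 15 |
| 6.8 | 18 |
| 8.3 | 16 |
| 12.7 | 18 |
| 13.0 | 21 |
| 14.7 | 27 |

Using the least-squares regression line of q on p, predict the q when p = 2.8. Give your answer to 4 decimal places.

10.5126

n = 8, Σx = 69.4, Σy = 137, Σxy = 1331.5, Σx² = 729.12
Sxx = Σx² − (Σx)²/n = 729.12 − 602.045 = 127.075
Sxy = Σxy − (Σx)(Σy)/n = 1331.5 − 1188.475 = 143.025
b = Sxy/Sxx = 143.025/127.075 = 1.125516
a = ȳ − b·x̄ = 17.125 − 1.125516·8.675 = 7.361145
ŷ(2.8) = a + b·2.8 = 7.361145 + 1.125516·2.8 = 10.512591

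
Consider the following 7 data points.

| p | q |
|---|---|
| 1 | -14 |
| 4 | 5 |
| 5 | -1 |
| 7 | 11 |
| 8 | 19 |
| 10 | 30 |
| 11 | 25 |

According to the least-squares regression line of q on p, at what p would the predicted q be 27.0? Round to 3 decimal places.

n = 7, Σx = 46, Σy = 75, Σxy = 805, Σx² = 376
Sxx = Σx² − (Σx)²/n = 376 − 302.285714 = 73.714286
Sxy = Σxy − (Σx)(Σy)/n = 805 − 492.857143 = 312.142857
b = Sxy/Sxx = 312.142857/73.714286 = 4.234496
a = ȳ − b·x̄ = 10.714286 − 4.234496·6.571429 = -17.112403
Set a + b·x = 27.0: x = (27.0 − (-17.112403)) / 4.234496 = 10.417391

10.417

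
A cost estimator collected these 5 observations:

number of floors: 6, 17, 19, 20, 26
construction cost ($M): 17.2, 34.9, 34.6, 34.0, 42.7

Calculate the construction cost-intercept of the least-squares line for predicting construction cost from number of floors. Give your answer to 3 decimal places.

n = 5, Σx = 88, Σy = 163.4, Σxy = 3144.1, Σx² = 1762
Sxx = Σx² − (Σx)²/n = 1762 − 1548.8 = 213.2
Sxy = Σxy − (Σx)(Σy)/n = 3144.1 − 2875.84 = 268.26
b = Sxy/Sxx = 268.26/213.2 = 1.258255
a = ȳ − b·x̄ = 32.68 − 1.258255·17.6 = 10.534709

10.535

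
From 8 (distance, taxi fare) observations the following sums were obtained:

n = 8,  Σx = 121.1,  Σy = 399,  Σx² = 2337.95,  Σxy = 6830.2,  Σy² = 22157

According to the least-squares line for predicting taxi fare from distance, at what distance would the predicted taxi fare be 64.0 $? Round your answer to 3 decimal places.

24.159

Sxx = Σx² − (Σx)²/n = 2337.95 − 1833.15125 = 504.79875
Sxy = Σxy − (Σx)(Σy)/n = 6830.2 − 6039.8625 = 790.3375
b = Sxy/Sxx = 790.3375/504.79875 = 1.565649
a = ȳ − b·x̄ = 49.875 − 1.565649·15.1375 = 26.174993
Set a + b·x = 64.0: x = (64.0 − 26.174993) / 1.565649 = 24.159320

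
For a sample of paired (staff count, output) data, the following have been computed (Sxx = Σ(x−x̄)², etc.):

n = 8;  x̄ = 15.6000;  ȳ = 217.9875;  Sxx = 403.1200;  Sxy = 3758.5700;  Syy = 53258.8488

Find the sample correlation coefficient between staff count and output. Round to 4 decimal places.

r = Sxy/√(Sxx·Syy) = 3758.57/√(21469707.128256) = 3758.57/4633.541532 = 0.811166

0.8112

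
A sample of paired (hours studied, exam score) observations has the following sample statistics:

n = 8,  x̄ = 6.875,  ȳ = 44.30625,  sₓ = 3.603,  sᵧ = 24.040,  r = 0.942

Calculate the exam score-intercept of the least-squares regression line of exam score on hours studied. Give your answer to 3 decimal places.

b = r · sᵧ/sₓ = 0.942 · 24.04/3.603 = 6.285229
a = ȳ − b·x̄ = 44.30625 − 6.285229·6.875 = 1.095301

1.095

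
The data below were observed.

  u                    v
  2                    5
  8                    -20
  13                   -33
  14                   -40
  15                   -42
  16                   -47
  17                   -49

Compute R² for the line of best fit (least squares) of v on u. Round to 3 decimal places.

n = 7, Σx = 85, Σy = -226, Σxy = -3354, Σx² = 1203, Σy² = 9488
Sxx = Σx² − (Σx)²/n = 1203 − 1032.142857 = 170.857143
Sxy = Σxy − (Σx)(Σy)/n = -3354 − (-2744.285714) = -609.714286
Syy = Σy² − (Σy)²/n = 9488 − 7296.571429 = 2191.428571
R² = Sxy²/(Sxx·Syy) = (-609.714286)²/(170.857143·2191.428571) = 0.992870

0.993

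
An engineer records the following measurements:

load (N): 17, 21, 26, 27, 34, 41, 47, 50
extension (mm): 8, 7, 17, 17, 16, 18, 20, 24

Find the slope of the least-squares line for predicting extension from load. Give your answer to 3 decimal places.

n = 8, Σx = 263, Σy = 127, Σxy = 4606, Σx² = 9681
Sxx = Σx² − (Σx)²/n = 9681 − 8646.125 = 1034.875
Sxy = Σxy − (Σx)(Σy)/n = 4606 − 4175.125 = 430.875
b = Sxy/Sxx = 430.875/1034.875 = 0.416355

0.416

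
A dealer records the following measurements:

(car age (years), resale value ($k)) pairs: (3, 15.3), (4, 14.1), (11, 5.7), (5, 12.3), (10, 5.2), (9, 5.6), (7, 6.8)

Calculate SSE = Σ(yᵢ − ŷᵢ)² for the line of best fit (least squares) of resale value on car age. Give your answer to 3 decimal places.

11.503

n = 7, Σx = 49, Σy = 65, Σxy = 376.5, Σx² = 401, Σy² = 721.32
Sxx = Σx² − (Σx)²/n = 401 − 343 = 58
Sxy = Σxy − (Σx)(Σy)/n = 376.5 − 455 = -78.5
Syy = Σy² − (Σy)²/n = 721.32 − 603.571429 = 117.748571
b = Sxy/Sxx = -78.5/58 = -1.353448
SSE = Syy − b·Sxy = 117.748571 − (-1.353448)·(-78.5) = 11.502882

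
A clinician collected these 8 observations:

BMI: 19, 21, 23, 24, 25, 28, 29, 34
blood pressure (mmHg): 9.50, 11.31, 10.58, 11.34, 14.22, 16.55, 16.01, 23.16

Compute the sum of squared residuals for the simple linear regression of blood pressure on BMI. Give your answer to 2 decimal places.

10.57

n = 8, Σx = 203, Σy = 112.67, Σxy = 3004.14, Σx² = 5313, Σy² = 1727.5147
Sxx = Σx² − (Σx)²/n = 5313 − 5151.125 = 161.875
Sxy = Σxy − (Σx)(Σy)/n = 3004.14 − 2859.00125 = 145.13875
Syy = Σy² − (Σy)²/n = 1727.5147 − 1586.816112 = 140.698588
b = Sxy/Sxx = 145.13875/161.875 = 0.896610
SSE = Syy − b·Sxy = 140.698588 − 0.896610·145.13875 = 10.565727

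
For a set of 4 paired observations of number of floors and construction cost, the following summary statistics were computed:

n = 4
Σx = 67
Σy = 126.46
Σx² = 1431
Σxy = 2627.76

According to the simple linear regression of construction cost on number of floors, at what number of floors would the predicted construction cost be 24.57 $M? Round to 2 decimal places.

12.48

Sxx = Σx² − (Σx)²/n = 1431 − 1122.25 = 308.75
Sxy = Σxy − (Σx)(Σy)/n = 2627.76 − 2118.205 = 509.555
b = Sxy/Sxx = 509.555/308.75 = 1.650381
a = ȳ − b·x̄ = 31.615 − 1.650381·16.75 = 3.971126
Set a + b·x = 24.57: x = (24.57 − 3.971126) / 1.650381 = 12.481288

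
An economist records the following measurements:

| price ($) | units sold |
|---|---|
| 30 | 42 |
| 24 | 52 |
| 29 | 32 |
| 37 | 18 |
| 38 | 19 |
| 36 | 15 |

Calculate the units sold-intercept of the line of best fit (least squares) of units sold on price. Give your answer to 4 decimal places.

n = 6, Σx = 194, Σy = 178, Σxy = 5364, Σx² = 6426
Sxx = Σx² − (Σx)²/n = 6426 − 6272.666667 = 153.333333
Sxy = Σxy − (Σx)(Σy)/n = 5364 − 5755.333333 = -391.333333
b = Sxy/Sxx = -391.333333/153.333333 = -2.552174
a = ȳ − b·x̄ = 29.666667 − (-2.552174)·32.333333 = 112.186957

112.1870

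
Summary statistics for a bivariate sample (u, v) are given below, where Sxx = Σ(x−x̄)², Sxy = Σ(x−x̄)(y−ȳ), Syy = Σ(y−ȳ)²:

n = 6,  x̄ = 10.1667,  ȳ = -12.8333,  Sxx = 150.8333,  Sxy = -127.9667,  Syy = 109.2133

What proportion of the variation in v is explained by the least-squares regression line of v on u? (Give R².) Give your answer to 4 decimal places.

0.9941

R² = Sxy²/(Sxx·Syy) = (-127.9667)²/(150.8333·109.2133) = 0.994080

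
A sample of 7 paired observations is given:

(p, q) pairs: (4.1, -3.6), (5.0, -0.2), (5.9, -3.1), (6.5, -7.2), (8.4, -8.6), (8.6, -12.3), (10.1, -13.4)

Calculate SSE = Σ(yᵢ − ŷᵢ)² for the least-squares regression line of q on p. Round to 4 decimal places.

n = 7, Σx = 48.6, Σy = -48.4, Σxy = -394.21, Σx² = 365.4, Σy² = 479.26
Sxx = Σx² − (Σx)²/n = 365.4 − 337.422857 = 27.977143
Sxy = Σxy − (Σx)(Σy)/n = -394.21 − (-336.034286) = -58.175714
Syy = Σy² − (Σy)²/n = 479.26 − 334.651429 = 144.608571
b = Sxy/Sxx = -58.175714/27.977143 = -2.079402
SSE = Syy − b·Sxy = 144.608571 − (-2.079402)·(-58.175714) = 23.637901

23.6379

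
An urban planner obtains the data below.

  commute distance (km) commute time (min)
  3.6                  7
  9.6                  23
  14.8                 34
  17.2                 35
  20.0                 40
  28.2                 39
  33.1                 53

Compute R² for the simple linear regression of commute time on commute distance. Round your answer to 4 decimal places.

0.8726

n = 7, Σx = 126.5, Σy = 231, Σxy = 5005.3, Σx² = 2910.85, Σy² = 8889
Sxx = Σx² − (Σx)²/n = 2910.85 − 2286.035714 = 624.814286
Sxy = Σxy − (Σx)(Σy)/n = 5005.3 − 4174.5 = 830.8
Syy = Σy² − (Σy)²/n = 8889 − 7623 = 1266
R² = Sxy²/(Sxx·Syy) = (830.8)²/(624.814286·1266) = 0.872586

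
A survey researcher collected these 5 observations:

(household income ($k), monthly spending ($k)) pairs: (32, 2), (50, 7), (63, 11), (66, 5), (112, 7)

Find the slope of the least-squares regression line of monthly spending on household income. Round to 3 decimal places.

0.044

n = 5, Σx = 323, Σy = 32, Σxy = 2221, Σx² = 24393
Sxx = Σx² − (Σx)²/n = 24393 − 20865.8 = 3527.2
Sxy = Σxy − (Σx)(Σy)/n = 2221 − 2067.2 = 153.8
b = Sxy/Sxx = 153.8/3527.2 = 0.043604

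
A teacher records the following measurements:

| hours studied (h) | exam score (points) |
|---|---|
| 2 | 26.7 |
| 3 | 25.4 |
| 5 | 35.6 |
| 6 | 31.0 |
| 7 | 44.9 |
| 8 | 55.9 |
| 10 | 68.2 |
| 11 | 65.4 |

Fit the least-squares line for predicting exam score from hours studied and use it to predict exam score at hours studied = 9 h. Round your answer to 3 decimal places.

n = 8, Σx = 52, Σy = 353.1, Σxy = 2656.5, Σx² = 408
Sxx = Σx² − (Σx)²/n = 408 − 338 = 70
Sxy = Σxy − (Σx)(Σy)/n = 2656.5 − 2295.15 = 361.35
b = Sxy/Sxx = 361.35/70 = 5.162143
a = ȳ − b·x̄ = 44.1375 − 5.162143·6.5 = 10.583571
ŷ(9) = a + b·9 = 10.583571 + 5.162143·9 = 57.042857

57.043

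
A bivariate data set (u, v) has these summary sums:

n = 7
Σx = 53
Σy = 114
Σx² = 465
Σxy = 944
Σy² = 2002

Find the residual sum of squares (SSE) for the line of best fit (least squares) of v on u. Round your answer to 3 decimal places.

42.816

Sxx = Σx² − (Σx)²/n = 465 − 401.285714 = 63.714286
Sxy = Σxy − (Σx)(Σy)/n = 944 − 863.142857 = 80.857143
Syy = Σy² − (Σy)²/n = 2002 − 1856.571429 = 145.428571
b = Sxy/Sxx = 80.857143/63.714286 = 1.269058
SSE = Syy − b·Sxy = 145.428571 − 1.269058·80.857143 = 42.816143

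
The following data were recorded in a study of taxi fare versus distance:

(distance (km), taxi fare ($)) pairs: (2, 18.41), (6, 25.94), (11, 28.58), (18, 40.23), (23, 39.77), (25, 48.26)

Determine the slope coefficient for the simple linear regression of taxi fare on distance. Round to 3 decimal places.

n = 6, Σx = 85, Σy = 201.19, Σxy = 3352.19, Σx² = 1639
Sxx = Σx² − (Σx)²/n = 1639 − 1204.166667 = 434.833333
Sxy = Σxy − (Σx)(Σy)/n = 3352.19 − 2850.191667 = 501.998333
b = Sxy/Sxx = 501.998333/434.833333 = 1.154461

1.154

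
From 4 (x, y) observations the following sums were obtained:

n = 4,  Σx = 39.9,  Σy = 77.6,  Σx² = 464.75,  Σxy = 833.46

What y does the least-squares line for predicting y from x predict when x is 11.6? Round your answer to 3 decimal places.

20.846

Sxx = Σx² − (Σx)²/n = 464.75 − 398.0025 = 66.7475
Sxy = Σxy − (Σx)(Σy)/n = 833.46 − 774.06 = 59.4
b = Sxy/Sxx = 59.4/66.7475 = 0.889921
a = ȳ − b·x̄ = 19.4 − 0.889921·9.975 = 10.523038
ŷ(11.6) = a + b·11.6 = 10.523038 + 0.889921·11.6 = 20.846122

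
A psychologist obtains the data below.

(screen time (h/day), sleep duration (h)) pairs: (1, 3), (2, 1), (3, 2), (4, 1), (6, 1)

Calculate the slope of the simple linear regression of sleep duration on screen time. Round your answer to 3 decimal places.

n = 5, Σx = 16, Σy = 8, Σxy = 21, Σx² = 66
Sxx = Σx² − (Σx)²/n = 66 − 51.2 = 14.8
Sxy = Σxy − (Σx)(Σy)/n = 21 − 25.6 = -4.6
b = Sxy/Sxx = -4.6/14.8 = -0.310811

-0.311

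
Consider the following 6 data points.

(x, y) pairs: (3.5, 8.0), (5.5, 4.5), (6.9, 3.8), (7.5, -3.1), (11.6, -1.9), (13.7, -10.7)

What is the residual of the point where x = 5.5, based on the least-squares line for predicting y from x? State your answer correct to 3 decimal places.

0.197

n = 6, Σx = 48.7, Σy = 0.6, Σxy = -112.91, Σx² = 468.61
Sxx = Σx² − (Σx)²/n = 468.61 − 395.281667 = 73.328333
Sxy = Σxy − (Σx)(Σy)/n = -112.91 − 4.87 = -117.78
b = Sxy/Sxx = -117.78/73.328333 = -1.606200
a = ȳ − b·x̄ = 0.1 − (-1.606200)·8.116667 = 13.136993
ŷ(5.5) = 13.136993 + (-1.606200)·5.5 = 4.302891
residual = y − ŷ = 4.5 − 4.302891 = 0.197109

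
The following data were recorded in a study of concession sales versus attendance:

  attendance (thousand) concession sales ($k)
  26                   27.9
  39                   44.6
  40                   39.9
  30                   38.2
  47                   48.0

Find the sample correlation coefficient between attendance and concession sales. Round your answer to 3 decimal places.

n = 5, Σx = 182, Σy = 198.6, Σxy = 7462.8, Σx² = 6906, Σy² = 8122.82
Sxx = Σx² − (Σx)²/n = 6906 − 6624.8 = 281.2
Sxy = Σxy − (Σx)(Σy)/n = 7462.8 − 7229.04 = 233.76
Syy = Σy² − (Σy)²/n = 8122.82 − 7888.392 = 234.428
r = Sxy/√(Sxx·Syy) = 233.76/√(65921.1536) = 233.76/256.751151 = 0.910454

0.910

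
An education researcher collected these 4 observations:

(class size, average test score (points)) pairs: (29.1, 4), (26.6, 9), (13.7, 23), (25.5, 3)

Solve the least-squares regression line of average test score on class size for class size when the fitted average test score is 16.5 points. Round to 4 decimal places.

18.3816

n = 4, Σx = 94.9, Σy = 39, Σxy = 747.4, Σx² = 2392.31
Sxx = Σx² − (Σx)²/n = 2392.31 − 2251.5025 = 140.8075
Sxy = Σxy − (Σx)(Σy)/n = 747.4 − 925.275 = -177.875
b = Sxy/Sxx = -177.875/140.8075 = -1.263249
a = ȳ − b·x̄ = 9.75 − (-1.263249)·23.725 = 39.720594
Set a + b·x = 16.5: x = (16.5 − 39.720594) / (-1.263249) = 18.381637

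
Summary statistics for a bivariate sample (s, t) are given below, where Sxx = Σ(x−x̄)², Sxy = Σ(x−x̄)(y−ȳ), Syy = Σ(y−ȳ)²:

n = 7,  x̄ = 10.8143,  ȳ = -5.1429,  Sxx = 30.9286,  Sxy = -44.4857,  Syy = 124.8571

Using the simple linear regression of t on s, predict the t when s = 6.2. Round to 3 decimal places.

b = Sxy/Sxx = -44.4857/30.9286 = -1.438335
a = ȳ − b·x̄ = -5.1429 − (-1.438335)·10.8143 = 10.411690
ŷ(6.2) = a + b·6.2 = 10.411690 + (-1.438335)·6.2 = 1.494011

1.494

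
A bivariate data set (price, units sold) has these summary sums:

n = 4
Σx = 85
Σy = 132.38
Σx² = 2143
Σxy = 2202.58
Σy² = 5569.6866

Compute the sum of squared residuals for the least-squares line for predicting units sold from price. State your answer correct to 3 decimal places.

81.802

Sxx = Σx² − (Σx)²/n = 2143 − 1806.25 = 336.75
Sxy = Σxy − (Σx)(Σy)/n = 2202.58 − 2813.075 = -610.495
Syy = Σy² − (Σy)²/n = 5569.6866 − 4381.1161 = 1188.5705
b = Sxy/Sxx = -610.495/336.75 = -1.812903
SSE = Syy − b·Sxy = 1188.5705 − (-1.812903)·(-610.495) = 81.802438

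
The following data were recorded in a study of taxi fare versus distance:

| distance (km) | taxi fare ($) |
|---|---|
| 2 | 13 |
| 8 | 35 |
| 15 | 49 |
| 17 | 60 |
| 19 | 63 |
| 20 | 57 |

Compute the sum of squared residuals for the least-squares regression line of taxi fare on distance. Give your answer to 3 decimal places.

86.868

n = 6, Σx = 81, Σy = 277, Σxy = 4398, Σx² = 1343, Σy² = 14613
Sxx = Σx² − (Σx)²/n = 1343 − 1093.5 = 249.5
Sxy = Σxy − (Σx)(Σy)/n = 4398 − 3739.5 = 658.5
Syy = Σy² − (Σy)²/n = 14613 − 12788.166667 = 1824.833333
b = Sxy/Sxx = 658.5/249.5 = 2.639279
SSE = Syy − b·Sxy = 1824.833333 − 2.639279·658.5 = 86.868403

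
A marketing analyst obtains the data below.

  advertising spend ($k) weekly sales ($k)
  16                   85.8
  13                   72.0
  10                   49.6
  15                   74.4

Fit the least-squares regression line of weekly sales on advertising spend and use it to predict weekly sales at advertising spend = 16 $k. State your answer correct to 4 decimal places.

n = 4, Σx = 54, Σy = 281.8, Σxy = 3920.8, Σx² = 750
Sxx = Σx² − (Σx)²/n = 750 − 729 = 21
Sxy = Σxy − (Σx)(Σy)/n = 3920.8 − 3804.3 = 116.5
b = Sxy/Sxx = 116.5/21 = 5.547619
a = ȳ − b·x̄ = 70.45 − 5.547619·13.5 = -4.442857
ŷ(16) = a + b·16 = -4.442857 + 5.547619·16 = 84.319048

84.3190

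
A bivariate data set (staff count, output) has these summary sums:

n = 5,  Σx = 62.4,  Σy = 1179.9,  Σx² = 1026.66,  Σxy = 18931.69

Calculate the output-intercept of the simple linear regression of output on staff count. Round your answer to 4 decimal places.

24.2176

Sxx = Σx² − (Σx)²/n = 1026.66 − 778.752 = 247.908
Sxy = Σxy − (Σx)(Σy)/n = 18931.69 − 14725.152 = 4206.538
b = Sxy/Sxx = 4206.538/247.908 = 16.968141
a = ȳ − b·x̄ = 235.98 − 16.968141·12.48 = 24.217595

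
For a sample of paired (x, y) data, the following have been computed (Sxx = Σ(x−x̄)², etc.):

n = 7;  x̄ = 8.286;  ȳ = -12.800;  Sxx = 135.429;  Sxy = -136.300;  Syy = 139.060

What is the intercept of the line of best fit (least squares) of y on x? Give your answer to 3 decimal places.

-4.461

b = Sxy/Sxx = -136.3/135.429 = -1.006431
a = ȳ − b·x̄ = -12.8 − (-1.006431)·8.286 = -4.460709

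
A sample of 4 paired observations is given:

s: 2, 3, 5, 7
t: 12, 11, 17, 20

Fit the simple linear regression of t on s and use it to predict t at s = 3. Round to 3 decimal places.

n = 4, Σx = 17, Σy = 60, Σxy = 282, Σx² = 87
Sxx = Σx² − (Σx)²/n = 87 − 72.25 = 14.75
Sxy = Σxy − (Σx)(Σy)/n = 282 − 255 = 27
b = Sxy/Sxx = 27/14.75 = 1.830508
a = ȳ − b·x̄ = 15 − 1.830508·4.25 = 7.220339
ŷ(3) = a + b·3 = 7.220339 + 1.830508·3 = 12.711864

12.712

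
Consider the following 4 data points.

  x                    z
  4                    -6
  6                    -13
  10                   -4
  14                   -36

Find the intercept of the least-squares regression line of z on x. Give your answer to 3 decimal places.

6.068

n = 4, Σx = 34, Σy = -59, Σxy = -646, Σx² = 348
Sxx = Σx² − (Σx)²/n = 348 − 289 = 59
Sxy = Σxy − (Σx)(Σy)/n = -646 − (-501.5) = -144.5
b = Sxy/Sxx = -144.5/59 = -2.449153
a = ȳ − b·x̄ = -14.75 − (-2.449153)·8.5 = 6.067797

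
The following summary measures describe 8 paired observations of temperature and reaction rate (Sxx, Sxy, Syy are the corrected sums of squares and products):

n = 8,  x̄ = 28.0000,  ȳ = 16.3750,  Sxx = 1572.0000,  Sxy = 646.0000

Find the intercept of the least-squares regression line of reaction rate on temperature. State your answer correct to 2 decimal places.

4.87

b = Sxy/Sxx = 646/1572 = 0.410941
a = ȳ − b·x̄ = 16.375 − 0.410941·28 = 4.868639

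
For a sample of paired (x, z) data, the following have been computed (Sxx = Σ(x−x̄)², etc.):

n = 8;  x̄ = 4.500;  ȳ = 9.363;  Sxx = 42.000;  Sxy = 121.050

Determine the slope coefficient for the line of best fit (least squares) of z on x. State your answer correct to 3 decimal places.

2.882

b = Sxy/Sxx = 121.05/42 = 2.882143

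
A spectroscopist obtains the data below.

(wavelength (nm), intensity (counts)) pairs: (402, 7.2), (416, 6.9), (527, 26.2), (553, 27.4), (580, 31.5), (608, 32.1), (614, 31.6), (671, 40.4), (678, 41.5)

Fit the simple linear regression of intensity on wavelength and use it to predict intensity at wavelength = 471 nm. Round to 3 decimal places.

n = 9, Σx = 5049, Σy = 244.8, Σxy = 147159, Σx² = 2911183
Sxx = Σx² − (Σx)²/n = 2911183 − 2832489 = 78694
Sxy = Σxy − (Σx)(Σy)/n = 147159 − 137332.8 = 9826.2
b = Sxy/Sxx = 9826.2/78694 = 0.124866
a = ȳ − b·x̄ = 27.2 − 0.124866·561 = -42.849790
ŷ(471) = a + b·471 = -42.849790 + 0.124866·471 = 15.962066

15.962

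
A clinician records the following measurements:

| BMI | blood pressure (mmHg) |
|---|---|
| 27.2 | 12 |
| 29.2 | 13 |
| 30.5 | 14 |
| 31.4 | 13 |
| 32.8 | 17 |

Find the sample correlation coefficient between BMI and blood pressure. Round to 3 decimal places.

0.828

n = 5, Σx = 151.1, Σy = 69, Σxy = 2098.8, Σx² = 4584.53, Σy² = 967
Sxx = Σx² − (Σx)²/n = 4584.53 − 4566.242 = 18.288
Sxy = Σxy − (Σx)(Σy)/n = 2098.8 − 2085.18 = 13.62
Syy = Σy² − (Σy)²/n = 967 − 952.2 = 14.8
r = Sxy/√(Sxx·Syy) = 13.62/√(270.6624) = 13.62/16.451821 = 0.827872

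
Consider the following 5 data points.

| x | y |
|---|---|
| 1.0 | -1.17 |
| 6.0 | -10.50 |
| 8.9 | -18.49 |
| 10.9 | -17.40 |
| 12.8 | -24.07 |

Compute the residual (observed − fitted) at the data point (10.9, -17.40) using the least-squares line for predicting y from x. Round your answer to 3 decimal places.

2.492

n = 5, Σx = 39.6, Σy = -71.63, Σxy = -726.487, Σx² = 398.86
Sxx = Σx² − (Σx)²/n = 398.86 − 313.632 = 85.228
Sxy = Σxy − (Σx)(Σy)/n = -726.487 − (-567.3096) = -159.1774
b = Sxy/Sxx = -159.1774/85.228 = -1.867666
a = ȳ − b·x̄ = -14.326 − (-1.867666)·7.92 = 0.465911
ŷ(10.9) = 0.465911 + (-1.867666)·10.9 = -19.891643
residual = y − ŷ = -17.40 − (-19.891643) = 2.491643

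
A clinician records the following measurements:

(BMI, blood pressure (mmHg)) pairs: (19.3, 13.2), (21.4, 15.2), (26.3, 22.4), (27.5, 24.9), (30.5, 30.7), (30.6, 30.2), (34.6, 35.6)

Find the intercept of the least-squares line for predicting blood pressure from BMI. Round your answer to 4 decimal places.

n = 7, Σx = 190.2, Σy = 172.2, Σxy = 4946.14, Σx² = 5342.16
Sxx = Σx² − (Σx)²/n = 5342.16 − 5168.005714 = 174.154286
Sxy = Σxy − (Σx)(Σy)/n = 4946.14 − 4678.92 = 267.22
b = Sxy/Sxx = 267.22/174.154286 = 1.534387
a = ȳ − b·x̄ = 24.6 − 1.534387·27.171429 = -17.091476

-17.0915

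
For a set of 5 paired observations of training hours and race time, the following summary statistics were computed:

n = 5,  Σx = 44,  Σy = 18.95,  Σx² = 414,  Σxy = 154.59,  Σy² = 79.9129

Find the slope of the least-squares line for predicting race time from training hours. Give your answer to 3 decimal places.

Sxx = Σx² − (Σx)²/n = 414 − 387.2 = 26.8
Sxy = Σxy − (Σx)(Σy)/n = 154.59 − 166.76 = -12.17
b = Sxy/Sxx = -12.17/26.8 = -0.454104

-0.454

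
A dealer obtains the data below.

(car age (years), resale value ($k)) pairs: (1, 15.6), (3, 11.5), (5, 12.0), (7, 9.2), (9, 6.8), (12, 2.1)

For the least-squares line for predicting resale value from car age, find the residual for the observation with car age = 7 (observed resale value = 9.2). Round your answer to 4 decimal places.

n = 6, Σx = 37, Σy = 57.2, Σxy = 260.9, Σx² = 309
Sxx = Σx² − (Σx)²/n = 309 − 228.166667 = 80.833333
Sxy = Σxy − (Σx)(Σy)/n = 260.9 − 352.733333 = -91.833333
b = Sxy/Sxx = -91.833333/80.833333 = -1.136082
a = ȳ − b·x̄ = 9.533333 − (-1.136082)·6.166667 = 16.539175
ŷ(7) = 16.539175 + (-1.136082)·7 = 8.586598
residual = y − ŷ = 9.2 − 8.586598 = 0.613402

0.6134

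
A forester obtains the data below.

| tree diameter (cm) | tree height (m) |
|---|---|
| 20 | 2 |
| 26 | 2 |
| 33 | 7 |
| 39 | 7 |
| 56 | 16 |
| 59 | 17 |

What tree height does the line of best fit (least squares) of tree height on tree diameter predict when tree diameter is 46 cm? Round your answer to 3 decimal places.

n = 6, Σx = 233, Σy = 51, Σxy = 2495, Σx² = 10303
Sxx = Σx² − (Σx)²/n = 10303 − 9048.166667 = 1254.833333
Sxy = Σxy − (Σx)(Σy)/n = 2495 − 1980.5 = 514.5
b = Sxy/Sxx = 514.5/1254.833333 = 0.410015
a = ȳ − b·x̄ = 8.5 − 0.410015·38.833333 = -7.422234
ŷ(46) = a + b·46 = -7.422234 + 0.410015·46 = 11.438438

11.438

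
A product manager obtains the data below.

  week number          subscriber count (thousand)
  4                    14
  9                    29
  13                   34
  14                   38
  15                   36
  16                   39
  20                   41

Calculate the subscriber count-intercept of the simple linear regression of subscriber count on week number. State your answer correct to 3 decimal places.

10.900

n = 7, Σx = 91, Σy = 231, Σxy = 3275, Σx² = 1343
Sxx = Σx² − (Σx)²/n = 1343 − 1183 = 160
Sxy = Σxy − (Σx)(Σy)/n = 3275 − 3003 = 272
b = Sxy/Sxx = 272/160 = 1.7
a = ȳ − b·x̄ = 33 − 1.7·13 = 10.9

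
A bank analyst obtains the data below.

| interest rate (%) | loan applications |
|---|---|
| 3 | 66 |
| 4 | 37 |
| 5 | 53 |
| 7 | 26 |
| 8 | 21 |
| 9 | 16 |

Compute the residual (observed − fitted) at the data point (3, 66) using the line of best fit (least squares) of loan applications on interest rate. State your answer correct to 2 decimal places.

7.11

n = 6, Σx = 36, Σy = 219, Σxy = 1105, Σx² = 244
Sxx = Σx² − (Σx)²/n = 244 − 216 = 28
Sxy = Σxy − (Σx)(Σy)/n = 1105 − 1314 = -209
b = Sxy/Sxx = -209/28 = -7.464286
a = ȳ − b·x̄ = 36.5 − (-7.464286)·6 = 81.285714
ŷ(3) = 81.285714 + (-7.464286)·3 = 58.892857
residual = y − ŷ = 66 − 58.892857 = 7.107143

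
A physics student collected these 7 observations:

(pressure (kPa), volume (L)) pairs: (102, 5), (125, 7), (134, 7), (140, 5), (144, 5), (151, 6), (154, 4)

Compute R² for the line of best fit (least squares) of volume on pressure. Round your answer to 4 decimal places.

0.0527

n = 7, Σx = 950, Σy = 39, Σxy = 5265, Σx² = 130838, Σy² = 225
Sxx = Σx² − (Σx)²/n = 130838 − 128928.571429 = 1909.428571
Sxy = Σxy − (Σx)(Σy)/n = 5265 − 5292.857143 = -27.857143
Syy = Σy² − (Σy)²/n = 225 − 217.285714 = 7.714286
R² = Sxy²/(Sxx·Syy) = (-27.857143)²/(1909.428571·7.714286) = 0.052683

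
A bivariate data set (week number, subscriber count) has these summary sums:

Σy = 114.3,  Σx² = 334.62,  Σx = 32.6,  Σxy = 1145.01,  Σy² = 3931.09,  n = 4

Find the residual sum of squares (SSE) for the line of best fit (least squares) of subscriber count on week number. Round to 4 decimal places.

3.9011

Sxx = Σx² − (Σx)²/n = 334.62 − 265.69 = 68.93
Sxy = Σxy − (Σx)(Σy)/n = 1145.01 − 931.545 = 213.465
Syy = Σy² − (Σy)²/n = 3931.09 − 3266.1225 = 664.9675
b = Sxy/Sxx = 213.465/68.93 = 3.096837
SSE = Syy − b·Sxy = 664.9675 − 3.096837·213.465 = 3.901111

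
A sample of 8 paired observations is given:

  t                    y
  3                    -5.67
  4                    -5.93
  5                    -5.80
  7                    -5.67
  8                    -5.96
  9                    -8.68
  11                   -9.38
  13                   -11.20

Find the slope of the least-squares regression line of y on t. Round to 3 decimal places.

n = 8, Σx = 60, Σy = -58.29, Σxy = -484, Σx² = 534
Sxx = Σx² − (Σx)²/n = 534 − 450 = 84
Sxy = Σxy − (Σx)(Σy)/n = -484 − (-437.175) = -46.825
b = Sxy/Sxx = -46.825/84 = -0.557440

-0.557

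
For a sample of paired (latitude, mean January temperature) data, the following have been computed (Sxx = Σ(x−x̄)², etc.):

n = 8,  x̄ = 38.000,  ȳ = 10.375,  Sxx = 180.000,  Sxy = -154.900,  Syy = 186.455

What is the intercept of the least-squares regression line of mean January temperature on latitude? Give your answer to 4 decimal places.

43.0761

b = Sxy/Sxx = -154.9/180 = -0.860556
a = ȳ − b·x̄ = 10.375 − (-0.860556)·38 = 43.076111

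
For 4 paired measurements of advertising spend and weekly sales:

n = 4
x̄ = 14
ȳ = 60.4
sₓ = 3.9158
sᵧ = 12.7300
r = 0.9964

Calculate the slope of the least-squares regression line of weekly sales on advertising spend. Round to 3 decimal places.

3.239

b = r · sᵧ/sₓ = 0.9964 · 12.73/3.9158 = 3.239229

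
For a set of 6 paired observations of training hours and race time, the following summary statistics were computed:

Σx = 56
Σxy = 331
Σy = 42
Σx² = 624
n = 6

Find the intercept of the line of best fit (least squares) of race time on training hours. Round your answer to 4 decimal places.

12.6184

Sxx = Σx² − (Σx)²/n = 624 − 522.666667 = 101.333333
Sxy = Σxy − (Σx)(Σy)/n = 331 − 392 = -61
b = Sxy/Sxx = -61/101.333333 = -0.601974
a = ȳ − b·x̄ = 7 − (-0.601974)·9.333333 = 12.618421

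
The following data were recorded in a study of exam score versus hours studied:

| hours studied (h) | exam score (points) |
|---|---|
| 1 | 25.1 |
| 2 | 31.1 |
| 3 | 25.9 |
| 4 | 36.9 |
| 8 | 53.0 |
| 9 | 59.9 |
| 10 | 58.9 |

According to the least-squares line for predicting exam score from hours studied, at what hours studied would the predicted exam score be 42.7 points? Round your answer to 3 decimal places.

5.566

n = 7, Σx = 37, Σy = 290.8, Σxy = 1864.7, Σx² = 275
Sxx = Σx² − (Σx)²/n = 275 − 195.571429 = 79.428571
Sxy = Σxy − (Σx)(Σy)/n = 1864.7 − 1537.085714 = 327.614286
b = Sxy/Sxx = 327.614286/79.428571 = 4.124640
a = ȳ − b·x̄ = 41.542857 − 4.124640·5.285714 = 19.741187
Set a + b·x = 42.7: x = (42.7 − 19.741187) / 4.124640 = 5.566258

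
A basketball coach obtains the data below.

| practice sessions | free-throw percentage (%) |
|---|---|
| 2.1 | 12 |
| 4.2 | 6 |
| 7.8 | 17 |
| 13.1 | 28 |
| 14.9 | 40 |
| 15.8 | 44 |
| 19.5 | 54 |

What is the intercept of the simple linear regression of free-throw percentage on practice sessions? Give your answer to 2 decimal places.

n = 7, Σx = 77.4, Σy = 201, Σxy = 2894, Σx² = 1106.4
Sxx = Σx² − (Σx)²/n = 1106.4 − 855.822857 = 250.577143
Sxy = Σxy − (Σx)(Σy)/n = 2894 − 2222.485714 = 671.514286
b = Sxy/Sxx = 671.514286/250.577143 = 2.679870
a = ȳ − b·x̄ = 28.714286 − 2.679870·11.057143 = -0.917425

-0.92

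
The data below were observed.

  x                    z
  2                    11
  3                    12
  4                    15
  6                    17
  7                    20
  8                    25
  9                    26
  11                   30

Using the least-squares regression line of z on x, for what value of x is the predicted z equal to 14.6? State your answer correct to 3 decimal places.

n = 8, Σx = 50, Σy = 156, Σxy = 1124, Σx² = 380
Sxx = Σx² − (Σx)²/n = 380 − 312.5 = 67.5
Sxy = Σxy − (Σx)(Σy)/n = 1124 − 975 = 149
b = Sxy/Sxx = 149/67.5 = 2.207407
a = ȳ − b·x̄ = 19.5 − 2.207407·6.25 = 5.703704
Set a + b·x = 14.6: x = (14.6 − 5.703704) / 2.207407 = 4.030201

4.030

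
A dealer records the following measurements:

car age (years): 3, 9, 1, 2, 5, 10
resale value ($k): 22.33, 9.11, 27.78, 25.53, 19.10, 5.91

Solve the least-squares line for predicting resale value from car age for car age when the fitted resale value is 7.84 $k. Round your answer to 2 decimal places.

n = 6, Σx = 30, Σy = 109.76, Σxy = 382.42, Σx² = 220
Sxx = Σx² − (Σx)²/n = 220 − 150 = 70
Sxy = Σxy − (Σx)(Σy)/n = 382.42 − 548.8 = -166.38
b = Sxy/Sxx = -166.38/70 = -2.376857
a = ȳ − b·x̄ = 18.293333 − (-2.376857)·5 = 30.177619
Set a + b·x = 7.84: x = (7.84 − 30.177619) / (-2.376857) = 9.397964

9.40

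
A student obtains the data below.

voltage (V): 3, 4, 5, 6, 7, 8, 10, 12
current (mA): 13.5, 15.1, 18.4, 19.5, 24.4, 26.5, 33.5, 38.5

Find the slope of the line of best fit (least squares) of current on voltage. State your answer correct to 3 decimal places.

n = 8, Σx = 55, Σy = 189.4, Σxy = 1489.7, Σx² = 443
Sxx = Σx² − (Σx)²/n = 443 − 378.125 = 64.875
Sxy = Σxy − (Σx)(Σy)/n = 1489.7 − 1302.125 = 187.575
b = Sxy/Sxx = 187.575/64.875 = 2.891329

2.891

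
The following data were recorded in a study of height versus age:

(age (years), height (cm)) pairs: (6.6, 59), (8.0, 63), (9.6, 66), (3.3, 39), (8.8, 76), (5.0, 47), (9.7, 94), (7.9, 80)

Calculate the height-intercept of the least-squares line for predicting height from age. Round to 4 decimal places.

n = 8, Σx = 58.9, Σy = 524, Σxy = 4103.3, Σx² = 469.55
Sxx = Σx² − (Σx)²/n = 469.55 − 433.65125 = 35.89875
Sxy = Σxy − (Σx)(Σy)/n = 4103.3 − 3857.95 = 245.35
b = Sxy/Sxx = 245.35/35.89875 = 6.834500
a = ȳ − b·x̄ = 65.5 − 6.834500·7.3625 = 15.180995

15.1810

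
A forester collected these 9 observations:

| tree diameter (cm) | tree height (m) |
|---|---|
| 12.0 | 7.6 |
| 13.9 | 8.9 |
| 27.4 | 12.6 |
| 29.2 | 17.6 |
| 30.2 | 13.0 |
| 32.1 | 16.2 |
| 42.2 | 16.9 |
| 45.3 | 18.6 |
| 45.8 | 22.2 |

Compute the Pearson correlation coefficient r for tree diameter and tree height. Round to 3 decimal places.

0.924

n = 9, Σx = 278.1, Σy = 133.6, Σxy = 4559.21, Σx² = 9813.63, Σy² = 2161.34
Sxx = Σx² − (Σx)²/n = 9813.63 − 8593.29 = 1220.34
Sxy = Σxy − (Σx)(Σy)/n = 4559.21 − 4128.24 = 430.97
Syy = Σy² − (Σy)²/n = 2161.34 − 1983.217778 = 178.122222
r = Sxy/√(Sxx·Syy) = 430.97/√(217369.672667) = 430.97/466.229206 = 0.924374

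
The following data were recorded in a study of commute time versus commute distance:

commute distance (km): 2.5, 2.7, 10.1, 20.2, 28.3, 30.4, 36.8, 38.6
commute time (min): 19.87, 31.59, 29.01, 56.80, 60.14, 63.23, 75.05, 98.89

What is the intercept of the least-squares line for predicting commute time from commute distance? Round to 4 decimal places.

18.0002

n = 8, Σx = 169.6, Σy = 434.58, Σxy = 11778.477, Σx² = 5092.84
Sxx = Σx² − (Σx)²/n = 5092.84 − 3595.52 = 1497.32
Sxy = Σxy − (Σx)(Σy)/n = 11778.477 − 9213.096 = 2565.381
b = Sxy/Sxx = 2565.381/1497.32 = 1.713315
a = ȳ − b·x̄ = 54.3225 − 1.713315·21.2 = 18.000219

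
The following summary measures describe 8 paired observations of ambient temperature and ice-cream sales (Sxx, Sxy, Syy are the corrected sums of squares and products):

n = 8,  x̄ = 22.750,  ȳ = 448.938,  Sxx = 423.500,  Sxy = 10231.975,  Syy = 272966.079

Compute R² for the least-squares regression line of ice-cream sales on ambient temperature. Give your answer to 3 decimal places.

R² = Sxy²/(Sxx·Syy) = (10231.975)²/(423.5·272966.079) = 0.905643

0.906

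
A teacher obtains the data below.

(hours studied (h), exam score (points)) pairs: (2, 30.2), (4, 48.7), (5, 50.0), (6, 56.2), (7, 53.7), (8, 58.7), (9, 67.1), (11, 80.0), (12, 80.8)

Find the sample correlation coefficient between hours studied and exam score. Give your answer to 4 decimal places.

0.9759

n = 9, Σx = 64, Σy = 525.4, Σxy = 4141.4, Σx² = 540, Σy² = 32702.6
Sxx = Σx² − (Σx)²/n = 540 − 455.111111 = 84.888889
Sxy = Σxy − (Σx)(Σy)/n = 4141.4 − 3736.177778 = 405.222222
Syy = Σy² − (Σy)²/n = 32702.6 − 30671.684444 = 2030.915556
r = Sxy/√(Sxx·Syy) = 405.222222/√(172402.164938) = 405.222222/415.213397 = 0.975937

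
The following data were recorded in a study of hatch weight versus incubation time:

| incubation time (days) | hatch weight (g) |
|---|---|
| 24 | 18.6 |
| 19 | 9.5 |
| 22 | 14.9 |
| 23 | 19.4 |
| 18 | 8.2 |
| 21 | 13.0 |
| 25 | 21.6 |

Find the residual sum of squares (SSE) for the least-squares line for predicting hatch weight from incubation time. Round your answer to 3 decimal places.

5.387

n = 7, Σx = 152, Σy = 105.2, Σxy = 2361.5, Σx² = 3340, Σy² = 1737.38
Sxx = Σx² − (Σx)²/n = 3340 − 3300.571429 = 39.428571
Sxy = Σxy − (Σx)(Σy)/n = 2361.5 − 2284.342857 = 77.157143
Syy = Σy² − (Σy)²/n = 1737.38 − 1581.005714 = 156.374286
b = Sxy/Sxx = 77.157143/39.428571 = 1.956884
SSE = Syy − b·Sxy = 156.374286 − 1.956884·77.157143 = 5.386703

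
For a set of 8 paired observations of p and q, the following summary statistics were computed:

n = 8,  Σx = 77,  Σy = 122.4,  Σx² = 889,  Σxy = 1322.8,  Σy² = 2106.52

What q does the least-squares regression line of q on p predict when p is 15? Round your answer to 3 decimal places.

Sxx = Σx² − (Σx)²/n = 889 − 741.125 = 147.875
Sxy = Σxy − (Σx)(Σy)/n = 1322.8 − 1178.1 = 144.7
b = Sxy/Sxx = 144.7/147.875 = 0.978529
a = ȳ − b·x̄ = 15.3 − 0.978529·9.625 = 5.881657
ŷ(15) = a + b·15 = 5.881657 + 0.978529·15 = 20.559594

20.560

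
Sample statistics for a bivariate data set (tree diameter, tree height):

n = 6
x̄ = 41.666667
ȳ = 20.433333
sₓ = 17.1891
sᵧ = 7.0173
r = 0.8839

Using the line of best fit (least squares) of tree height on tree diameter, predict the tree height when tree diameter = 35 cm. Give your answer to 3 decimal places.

b = r · sᵧ/sₓ = 0.8839 · 7.0173/17.1891 = 0.360844
a = ȳ − b·x̄ = 20.433333 − 0.360844·41.666667 = 5.398147
ŷ(35) = a + b·35 = 5.398147 + 0.360844·35 = 18.027703

18.028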